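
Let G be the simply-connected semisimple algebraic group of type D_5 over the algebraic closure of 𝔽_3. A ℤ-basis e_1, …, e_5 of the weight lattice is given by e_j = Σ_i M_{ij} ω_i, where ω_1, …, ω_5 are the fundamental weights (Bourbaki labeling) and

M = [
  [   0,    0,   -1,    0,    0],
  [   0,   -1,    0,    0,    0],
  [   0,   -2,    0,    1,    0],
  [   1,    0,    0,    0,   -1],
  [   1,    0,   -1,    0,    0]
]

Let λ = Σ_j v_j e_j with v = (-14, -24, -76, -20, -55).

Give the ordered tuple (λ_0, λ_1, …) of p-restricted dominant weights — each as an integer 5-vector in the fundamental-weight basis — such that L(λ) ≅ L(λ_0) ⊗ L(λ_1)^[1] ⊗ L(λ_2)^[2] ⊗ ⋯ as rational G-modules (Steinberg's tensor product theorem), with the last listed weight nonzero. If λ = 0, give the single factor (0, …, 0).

((1, 0, 1, 2, 2), (1, 2, 0, 1, 2), (2, 2, 0, 1, 0), (2, 0, 1, 1, 2))

ω-coordinates c = M·v, v = (-14, -24, -76, -20, -55):
  c_1 = 0*-14 + 0*-24 + -1*-76 + 0*-20 + 0*-55 = 76
  c_2 = 0*-14 + -1*-24 + 0*-76 + 0*-20 + 0*-55 = 24
  c_3 = 0*-14 + -2*-24 + 0*-76 + 1*-20 + 0*-55 = 28
  c_4 = 1*-14 + 0*-24 + 0*-76 + 0*-20 + -1*-55 = 41
  c_5 = 1*-14 + 0*-24 + -1*-76 + 0*-20 + 0*-55 = 62
Writing each c_i in base p = 3:
  c_1 = 76 = 1·3^0 + 1·3^1 + 2·3^2 + 2·3^3
  c_2 = 24 = 0·3^0 + 2·3^1 + 2·3^2
  c_3 = 28 = 1·3^0 + 0·3^1 + 0·3^2 + 1·3^3
  c_4 = 41 = 2·3^0 + 1·3^1 + 1·3^2 + 1·3^3
  c_5 = 62 = 2·3^0 + 2·3^1 + 0·3^2 + 2·3^3
λ_0 = (1, 0, 1, 2, 2)
λ_1 = (1, 2, 0, 1, 2)
λ_2 = (2, 2, 0, 1, 0)
λ_3 = (2, 0, 1, 1, 2)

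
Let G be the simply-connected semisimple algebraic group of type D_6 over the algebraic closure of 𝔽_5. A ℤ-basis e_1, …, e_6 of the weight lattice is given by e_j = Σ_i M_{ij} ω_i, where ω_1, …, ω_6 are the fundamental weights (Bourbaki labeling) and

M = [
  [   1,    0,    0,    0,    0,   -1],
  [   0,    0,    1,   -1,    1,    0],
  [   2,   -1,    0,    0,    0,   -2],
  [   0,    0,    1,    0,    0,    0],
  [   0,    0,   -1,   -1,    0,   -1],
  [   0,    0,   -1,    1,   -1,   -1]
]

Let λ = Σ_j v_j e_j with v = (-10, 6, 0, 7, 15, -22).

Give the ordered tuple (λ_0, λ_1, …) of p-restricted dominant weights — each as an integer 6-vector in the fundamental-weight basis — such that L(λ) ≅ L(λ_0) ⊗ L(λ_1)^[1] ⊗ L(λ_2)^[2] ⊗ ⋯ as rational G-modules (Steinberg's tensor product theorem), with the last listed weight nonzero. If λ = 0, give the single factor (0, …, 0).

((2, 3, 3, 0, 0, 4), (2, 1, 3, 0, 3, 2))

Compute c_i = Σ_j M_{ij} v_j with v = (-10, 6, 0, 7, 15, -22):
  c_1 = (1)·(-10) + 0·6 + 0·0 + 0·7 + 0·15 + (-1)·(-22) = 12
  c_2 = (0)·(-10) + 0·6 + 1·0 + (-1)·(7) + 1·15 + (0)·(-22) = 8
  c_3 = (2)·(-10) + (-1)·(6) + 0·0 + 0·7 + 0·15 + (-2)·(-22) = 18
  c_4 = (0)·(-10) + 0·6 + 1·0 + 0·7 + 0·15 + (0)·(-22) = 0
  c_5 = (0)·(-10) + 0·6 + (-1)·(0) + (-1)·(7) + 0·15 + (-1)·(-22) = 15
  c_6 = (0)·(-10) + 0·6 + (-1)·(0) + 1·7 + (-1)·(15) + (-1)·(-22) = 14
Expand coordinatewise in base 5:
  c_1 = 12 = 2·5^0 + 2·5^1
  c_2 = 8 = 3·5^0 + 1·5^1
  c_3 = 18 = 3·5^0 + 3·5^1
  c_4 = 0
  c_5 = 15 = 0·5^0 + 3·5^1
  c_6 = 14 = 4·5^0 + 2·5^1
p-restricted factor λ_0 = (2, 3, 3, 0, 0, 4)
p-restricted factor λ_1 = (2, 1, 3, 0, 3, 2)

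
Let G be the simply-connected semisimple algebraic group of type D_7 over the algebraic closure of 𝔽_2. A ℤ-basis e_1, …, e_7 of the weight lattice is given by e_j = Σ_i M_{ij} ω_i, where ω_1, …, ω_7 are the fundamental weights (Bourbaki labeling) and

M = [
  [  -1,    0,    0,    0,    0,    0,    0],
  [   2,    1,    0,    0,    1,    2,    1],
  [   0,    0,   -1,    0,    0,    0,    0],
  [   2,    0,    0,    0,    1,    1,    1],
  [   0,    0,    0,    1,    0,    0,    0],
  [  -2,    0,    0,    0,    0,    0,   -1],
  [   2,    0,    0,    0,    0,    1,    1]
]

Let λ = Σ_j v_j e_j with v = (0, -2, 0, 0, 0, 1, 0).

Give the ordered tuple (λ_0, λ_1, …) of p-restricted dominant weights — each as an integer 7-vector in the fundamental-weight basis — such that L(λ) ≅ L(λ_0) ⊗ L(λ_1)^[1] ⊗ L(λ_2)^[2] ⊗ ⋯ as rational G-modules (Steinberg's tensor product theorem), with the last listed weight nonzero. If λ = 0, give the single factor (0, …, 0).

((0, 0, 0, 1, 0, 0, 1),)

Change of basis e → ω: c = M·v where v = (0, -2, 0, 0, 0, 1, 0):
  c_1 = (-1)·(0) + (0)·(-2) + (0)·(0) + (0)·(0) + (0)·(0) + (0)·(1) + (0)·(0) = 0
  c_2 = (2)·(0) + (1)·(-2) + (0)·(0) + (0)·(0) + (1)·(0) + (2)·(1) + (1)·(0) = 0
  c_3 = (0)·(0) + (0)·(-2) + (-1)·(0) + (0)·(0) + (0)·(0) + (0)·(1) + (0)·(0) = 0
  c_4 = (2)·(0) + (0)·(-2) + (0)·(0) + (0)·(0) + (1)·(0) + (1)·(1) + (1)·(0) = 1
  c_5 = (0)·(0) + (0)·(-2) + (0)·(0) + (1)·(0) + (0)·(0) + (0)·(1) + (0)·(0) = 0
  c_6 = (-2)·(0) + (0)·(-2) + (0)·(0) + (0)·(0) + (0)·(0) + (0)·(1) + (-1)·(0) = 0
  c_7 = (2)·(0) + (0)·(-2) + (0)·(0) + (0)·(0) + (0)·(0) + (1)·(1) + (1)·(0) = 1
p = 2; digits c_i = Σ_j d_{ij}·2^j, 0 ≤ d_{ij} < 2:
  c_1 = 0
  c_2 = 0
  c_3 = 0
  c_4 = 1 = 1·2^0
  c_5 = 0
  c_6 = 0
  c_7 = 1 = 1·2^0
p-restricted factor λ_0 = (0, 0, 0, 1, 0, 0, 1)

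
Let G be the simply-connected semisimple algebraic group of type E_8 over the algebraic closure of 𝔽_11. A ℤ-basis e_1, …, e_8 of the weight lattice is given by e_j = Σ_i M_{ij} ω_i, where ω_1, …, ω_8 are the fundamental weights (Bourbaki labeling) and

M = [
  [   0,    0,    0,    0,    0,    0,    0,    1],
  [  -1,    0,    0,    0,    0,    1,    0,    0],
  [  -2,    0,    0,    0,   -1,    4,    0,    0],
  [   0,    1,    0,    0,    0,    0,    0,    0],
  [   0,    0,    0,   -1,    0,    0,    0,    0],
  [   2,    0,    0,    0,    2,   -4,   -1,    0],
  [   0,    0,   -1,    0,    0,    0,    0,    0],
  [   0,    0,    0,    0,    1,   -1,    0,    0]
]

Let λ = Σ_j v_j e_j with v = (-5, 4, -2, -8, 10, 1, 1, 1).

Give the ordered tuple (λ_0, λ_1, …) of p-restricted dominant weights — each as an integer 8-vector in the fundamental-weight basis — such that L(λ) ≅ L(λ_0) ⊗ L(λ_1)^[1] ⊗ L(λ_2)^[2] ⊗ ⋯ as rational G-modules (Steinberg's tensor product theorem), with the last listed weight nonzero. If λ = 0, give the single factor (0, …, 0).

Converting to the ω-basis (c_i = row i of M dotted with v = (-5, 4, -2, -8, 10, 1, 1, 1)):
  c_1 = (0)·(-5) + 0·4 + (0)·(-2) + (0)·(-8) + 0·10 + 0·1 + 0·1 + 1·1 = 1
  c_2 = (-1)·(-5) + 0·4 + (0)·(-2) + (0)·(-8) + 0·10 + 1·1 + 0·1 + 0·1 = 6
  c_3 = (-2)·(-5) + 0·4 + (0)·(-2) + (0)·(-8) + (-1)·(10) + 4·1 + 0·1 + 0·1 = 4
  c_4 = (0)·(-5) + 1·4 + (0)·(-2) + (0)·(-8) + 0·10 + 0·1 + 0·1 + 0·1 = 4
  c_5 = (0)·(-5) + 0·4 + (0)·(-2) + (-1)·(-8) + 0·10 + 0·1 + 0·1 + 0·1 = 8
  c_6 = (2)·(-5) + 0·4 + (0)·(-2) + (0)·(-8) + 2·10 + (-4)·(1) + (-1)·(1) + 0·1 = 5
  c_7 = (0)·(-5) + 0·4 + (-1)·(-2) + (0)·(-8) + 0·10 + 0·1 + 0·1 + 0·1 = 2
  c_8 = (0)·(-5) + 0·4 + (0)·(-2) + (0)·(-8) + 1·10 + (-1)·(1) + 0·1 + 0·1 = 9
p = 11; digits c_i = Σ_j d_{ij}·11^j, 0 ≤ d_{ij} < 11:
  c_1 = 1 = 1·11^0
  c_2 = 6 = 6·11^0
  c_3 = 4 = 4·11^0
  c_4 = 4 = 4·11^0
  c_5 = 8 = 8·11^0
  c_6 = 5 = 5·11^0
  c_7 = 2 = 2·11^0
  c_8 = 9 = 9·11^0
λ_0 = (1, 6, 4, 4, 8, 5, 2, 9)

((1, 6, 4, 4, 8, 5, 2, 9),)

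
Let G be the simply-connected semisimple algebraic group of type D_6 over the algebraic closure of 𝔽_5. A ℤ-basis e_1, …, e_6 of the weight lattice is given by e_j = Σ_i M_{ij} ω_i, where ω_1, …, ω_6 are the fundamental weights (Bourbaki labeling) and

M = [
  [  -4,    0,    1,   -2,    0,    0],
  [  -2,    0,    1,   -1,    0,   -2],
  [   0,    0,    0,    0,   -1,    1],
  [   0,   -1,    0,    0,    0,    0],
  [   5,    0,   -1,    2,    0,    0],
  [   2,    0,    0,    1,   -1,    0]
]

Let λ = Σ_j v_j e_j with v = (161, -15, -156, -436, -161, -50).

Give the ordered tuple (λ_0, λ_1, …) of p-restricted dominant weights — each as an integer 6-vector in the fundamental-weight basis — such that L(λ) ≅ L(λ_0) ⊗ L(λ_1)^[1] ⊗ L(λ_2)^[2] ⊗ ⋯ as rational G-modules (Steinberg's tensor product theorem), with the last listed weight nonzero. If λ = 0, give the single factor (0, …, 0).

Compute c_i = Σ_j M_{ij} v_j with v = (161, -15, -156, -436, -161, -50):
  c_1 = (-4)·(161) + (0)·(-15) + (1)·(-156) + (-2)·(-436) + (0)·(-161) + (0)·(-50) = 72
  c_2 = (-2)·(161) + (0)·(-15) + (1)·(-156) + (-1)·(-436) + (0)·(-161) + (-2)·(-50) = 58
  c_3 = 0·161 + (0)·(-15) + (0)·(-156) + (0)·(-436) + (-1)·(-161) + (1)·(-50) = 111
  c_4 = 0·161 + (-1)·(-15) + (0)·(-156) + (0)·(-436) + (0)·(-161) + (0)·(-50) = 15
  c_5 = 5·161 + (0)·(-15) + (-1)·(-156) + (2)·(-436) + (0)·(-161) + (0)·(-50) = 89
  c_6 = 2·161 + (0)·(-15) + (0)·(-156) + (1)·(-436) + (-1)·(-161) + (0)·(-50) = 47
Base-5 expansion of each c_i:
  c_1 = 72 = 2·5^0 + 4·5^1 + 2·5^2
  c_2 = 58 = 3·5^0 + 1·5^1 + 2·5^2
  c_3 = 111 = 1·5^0 + 2·5^1 + 4·5^2
  c_4 = 15 = 0·5^0 + 3·5^1
  c_5 = 89 = 4·5^0 + 2·5^1 + 3·5^2
  c_6 = 47 = 2·5^0 + 4·5^1 + 1·5^2
λ_0 = (2, 3, 1, 0, 4, 2)
λ_1 = (4, 1, 2, 3, 2, 4)
λ_2 = (2, 2, 4, 0, 3, 1)

((2, 3, 1, 0, 4, 2), (4, 1, 2, 3, 2, 4), (2, 2, 4, 0, 3, 1))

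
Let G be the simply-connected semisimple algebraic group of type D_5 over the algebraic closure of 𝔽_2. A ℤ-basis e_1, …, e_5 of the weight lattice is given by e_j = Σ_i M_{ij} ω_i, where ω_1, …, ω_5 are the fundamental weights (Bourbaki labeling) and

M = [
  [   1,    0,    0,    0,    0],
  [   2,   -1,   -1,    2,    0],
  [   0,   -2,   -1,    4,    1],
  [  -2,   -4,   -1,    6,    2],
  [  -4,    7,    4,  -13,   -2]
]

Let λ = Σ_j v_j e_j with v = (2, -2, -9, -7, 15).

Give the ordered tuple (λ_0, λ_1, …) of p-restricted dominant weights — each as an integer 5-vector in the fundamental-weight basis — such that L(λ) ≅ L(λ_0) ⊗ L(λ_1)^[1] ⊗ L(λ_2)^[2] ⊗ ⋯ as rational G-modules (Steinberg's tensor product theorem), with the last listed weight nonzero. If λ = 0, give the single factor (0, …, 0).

((0, 1, 0, 1, 1), (1, 0, 0, 0, 1))

ω-coordinates c = M·v, v = (2, -2, -9, -7, 15):
  c_1 = 1*2 + 0*-2 + 0*-9 + 0*-7 + 0*15 = 2
  c_2 = 2*2 + -1*-2 + -1*-9 + 2*-7 + 0*15 = 1
  c_3 = 0*2 + -2*-2 + -1*-9 + 4*-7 + 1*15 = 0
  c_4 = -2*2 + -4*-2 + -1*-9 + 6*-7 + 2*15 = 1
  c_5 = -4*2 + 7*-2 + 4*-9 + -13*-7 + -2*15 = 3
Writing each c_i in base p = 2:
  c_1 = 2 = 0·2^0 + 1·2^1
  c_2 = 1 = 1·2^0
  c_3 = 0
  c_4 = 1 = 1·2^0
  c_5 = 3 = 1·2^0 + 1·2^1
p-restricted factor λ_0 = (0, 1, 0, 1, 1)
p-restricted factor λ_1 = (1, 0, 0, 0, 1)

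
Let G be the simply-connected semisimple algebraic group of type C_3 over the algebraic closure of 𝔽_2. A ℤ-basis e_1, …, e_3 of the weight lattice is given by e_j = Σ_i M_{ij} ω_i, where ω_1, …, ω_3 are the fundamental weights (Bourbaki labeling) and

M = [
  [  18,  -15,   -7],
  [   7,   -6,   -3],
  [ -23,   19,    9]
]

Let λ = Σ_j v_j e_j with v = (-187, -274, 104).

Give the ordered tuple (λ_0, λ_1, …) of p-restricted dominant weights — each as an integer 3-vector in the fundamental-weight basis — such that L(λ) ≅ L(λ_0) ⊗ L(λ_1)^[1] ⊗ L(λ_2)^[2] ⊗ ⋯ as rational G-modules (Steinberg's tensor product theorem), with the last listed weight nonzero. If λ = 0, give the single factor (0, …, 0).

Converting to the ω-basis (c_i = row i of M dotted with v = (-187, -274, 104)):
  c_1 = (18)·(-187) + (-15)·(-274) + (-7)·(104) = 16
  c_2 = (7)·(-187) + (-6)·(-274) + (-3)·(104) = 23
  c_3 = (-23)·(-187) + (19)·(-274) + (9)·(104) = 31
p = 2; digits c_i = Σ_j d_{ij}·2^j, 0 ≤ d_{ij} < 2:
  c_1 = 16 = 0·2^0 + 0·2^1 + 0·2^2 + 0·2^3 + 1·2^4
  c_2 = 23 = 1·2^0 + 1·2^1 + 1·2^2 + 0·2^3 + 1·2^4
  c_3 = 31 = 1·2^0 + 1·2^1 + 1·2^2 + 1·2^3 + 1·2^4
Factor λ_0 = (0, 1, 1)
Factor λ_1 = (0, 1, 1)
Factor λ_2 = (0, 1, 1)
Factor λ_3 = (0, 0, 1)
Factor λ_4 = (1, 1, 1)

((0, 1, 1), (0, 1, 1), (0, 1, 1), (0, 0, 1), (1, 1, 1))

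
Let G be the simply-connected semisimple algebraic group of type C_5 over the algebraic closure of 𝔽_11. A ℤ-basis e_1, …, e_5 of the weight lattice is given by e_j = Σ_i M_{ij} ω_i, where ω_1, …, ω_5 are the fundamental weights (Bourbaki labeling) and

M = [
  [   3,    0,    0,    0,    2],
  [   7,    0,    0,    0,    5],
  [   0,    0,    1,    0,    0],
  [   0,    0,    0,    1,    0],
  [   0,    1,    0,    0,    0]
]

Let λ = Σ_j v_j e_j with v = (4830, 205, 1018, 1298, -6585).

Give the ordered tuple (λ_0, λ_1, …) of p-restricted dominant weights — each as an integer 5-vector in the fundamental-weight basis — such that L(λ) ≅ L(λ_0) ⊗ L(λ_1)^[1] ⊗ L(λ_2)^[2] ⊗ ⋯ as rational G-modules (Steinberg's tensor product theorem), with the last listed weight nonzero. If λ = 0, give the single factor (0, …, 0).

((0, 5, 6, 0, 7), (10, 3, 4, 8, 7), (10, 7, 8, 10, 1))

Change of basis e → ω: c = M·v where v = (4830, 205, 1018, 1298, -6585):
  c_1 = 3·4830 + 0·205 + 0·1018 + 0·1298 + (2)·(-6585) = 1320
  c_2 = 7·4830 + 0·205 + 0·1018 + 0·1298 + (5)·(-6585) = 885
  c_3 = 0·4830 + 0·205 + 1·1018 + 0·1298 + (0)·(-6585) = 1018
  c_4 = 0·4830 + 0·205 + 0·1018 + 1·1298 + (0)·(-6585) = 1298
  c_5 = 0·4830 + 1·205 + 0·1018 + 0·1298 + (0)·(-6585) = 205
Writing each c_i in base p = 11:
  c_1 = 1320 = 0·11^0 + 10·11^1 + 10·11^2
  c_2 = 885 = 5·11^0 + 3·11^1 + 7·11^2
  c_3 = 1018 = 6·11^0 + 4·11^1 + 8·11^2
  c_4 = 1298 = 0·11^0 + 8·11^1 + 10·11^2
  c_5 = 205 = 7·11^0 + 7·11^1 + 1·11^2
Factor λ_0 = (0, 5, 6, 0, 7)
Factor λ_1 = (10, 3, 4, 8, 7)
Factor λ_2 = (10, 7, 8, 10, 1)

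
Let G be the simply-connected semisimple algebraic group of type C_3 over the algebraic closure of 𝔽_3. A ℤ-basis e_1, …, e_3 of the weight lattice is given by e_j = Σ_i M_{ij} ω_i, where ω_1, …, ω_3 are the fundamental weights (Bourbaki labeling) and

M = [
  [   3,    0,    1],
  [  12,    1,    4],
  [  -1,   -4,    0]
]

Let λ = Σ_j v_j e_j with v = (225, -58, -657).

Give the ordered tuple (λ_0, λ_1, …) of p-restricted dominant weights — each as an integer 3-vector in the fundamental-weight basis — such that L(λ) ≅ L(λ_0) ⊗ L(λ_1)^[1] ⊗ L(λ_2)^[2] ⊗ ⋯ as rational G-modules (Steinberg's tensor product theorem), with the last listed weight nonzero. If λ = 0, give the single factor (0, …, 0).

((0, 2, 1), (0, 1, 2), (2, 1, 0))

In the fundamental-weight basis, λ has coordinates c = M·v (v = (225, -58, -657)):
  c_1 = 3·225 + (0)·(-58) + (1)·(-657) = 18
  c_2 = 12·225 + (1)·(-58) + (4)·(-657) = 14
  c_3 = (-1)·(225) + (-4)·(-58) + (0)·(-657) = 7
Writing each c_i in base p = 3:
  c_1 = 18 = 0·3^0 + 0·3^1 + 2·3^2
  c_2 = 14 = 2·3^0 + 1·3^1 + 1·3^2
  c_3 = 7 = 1·3^0 + 2·3^1
λ_0 = (0, 2, 1)
λ_1 = (0, 1, 2)
λ_2 = (2, 1, 0)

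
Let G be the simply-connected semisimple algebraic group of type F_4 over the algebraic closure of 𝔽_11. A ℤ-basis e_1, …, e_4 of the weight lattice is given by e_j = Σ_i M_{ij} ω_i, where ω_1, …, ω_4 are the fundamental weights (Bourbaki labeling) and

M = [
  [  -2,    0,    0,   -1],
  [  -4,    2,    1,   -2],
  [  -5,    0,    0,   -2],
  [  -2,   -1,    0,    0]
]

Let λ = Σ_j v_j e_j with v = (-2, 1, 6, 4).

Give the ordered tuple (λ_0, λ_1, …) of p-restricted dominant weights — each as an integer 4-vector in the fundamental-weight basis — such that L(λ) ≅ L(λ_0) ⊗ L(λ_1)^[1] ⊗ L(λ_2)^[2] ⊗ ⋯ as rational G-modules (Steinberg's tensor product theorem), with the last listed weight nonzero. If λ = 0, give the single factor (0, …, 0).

((0, 8, 2, 3),)

Converting to the ω-basis (c_i = row i of M dotted with v = (-2, 1, 6, 4)):
  c_1 = (-2)·(-2) + 0·1 + 0·6 + (-1)·(4) = 0
  c_2 = (-4)·(-2) + 2·1 + 1·6 + (-2)·(4) = 8
  c_3 = (-5)·(-2) + 0·1 + 0·6 + (-2)·(4) = 2
  c_4 = (-2)·(-2) + (-1)·(1) + 0·6 + 0·4 = 3
Expand coordinatewise in base 11:
  c_1 = 0
  c_2 = 8 = 8·11^0
  c_3 = 2 = 2·11^0
  c_4 = 3 = 3·11^0
p-restricted factor λ_0 = (0, 8, 2, 3)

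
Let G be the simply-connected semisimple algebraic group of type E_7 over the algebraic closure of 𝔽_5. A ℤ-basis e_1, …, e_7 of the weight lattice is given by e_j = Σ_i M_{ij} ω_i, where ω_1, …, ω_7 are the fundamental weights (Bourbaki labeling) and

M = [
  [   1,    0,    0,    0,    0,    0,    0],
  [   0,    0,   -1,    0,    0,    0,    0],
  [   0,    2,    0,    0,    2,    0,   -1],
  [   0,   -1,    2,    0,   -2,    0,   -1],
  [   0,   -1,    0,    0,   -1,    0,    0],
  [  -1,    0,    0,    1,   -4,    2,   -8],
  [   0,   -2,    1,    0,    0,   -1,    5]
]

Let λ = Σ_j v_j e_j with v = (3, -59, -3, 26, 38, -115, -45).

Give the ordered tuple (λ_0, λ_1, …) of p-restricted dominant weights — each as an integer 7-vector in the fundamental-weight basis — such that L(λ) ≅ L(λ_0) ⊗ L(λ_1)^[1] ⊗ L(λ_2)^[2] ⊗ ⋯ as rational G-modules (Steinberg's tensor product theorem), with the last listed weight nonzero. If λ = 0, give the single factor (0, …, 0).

((3, 3, 3, 2, 1, 1, 0), (0, 0, 0, 4, 4, 0, 1))

Compute c_i = Σ_j M_{ij} v_j with v = (3, -59, -3, 26, 38, -115, -45):
  c_1 = (1)·(3) + (0)·(-59) + (0)·(-3) + (0)·(26) + (0)·(38) + (0)·(-115) + (0)·(-45) = 3
  c_2 = (0)·(3) + (0)·(-59) + (-1)·(-3) + (0)·(26) + (0)·(38) + (0)·(-115) + (0)·(-45) = 3
  c_3 = (0)·(3) + (2)·(-59) + (0)·(-3) + (0)·(26) + (2)·(38) + (0)·(-115) + (-1)·(-45) = 3
  c_4 = (0)·(3) + (-1)·(-59) + (2)·(-3) + (0)·(26) + (-2)·(38) + (0)·(-115) + (-1)·(-45) = 22
  c_5 = (0)·(3) + (-1)·(-59) + (0)·(-3) + (0)·(26) + (-1)·(38) + (0)·(-115) + (0)·(-45) = 21
  c_6 = (-1)·(3) + (0)·(-59) + (0)·(-3) + (1)·(26) + (-4)·(38) + (2)·(-115) + (-8)·(-45) = 1
  c_7 = (0)·(3) + (-2)·(-59) + (1)·(-3) + (0)·(26) + (0)·(38) + (-1)·(-115) + (5)·(-45) = 5
p = 5; digits c_i = Σ_j d_{ij}·5^j, 0 ≤ d_{ij} < 5:
  c_1 = 3 = 3·5^0
  c_2 = 3 = 3·5^0
  c_3 = 3 = 3·5^0
  c_4 = 22 = 2·5^0 + 4·5^1
  c_5 = 21 = 1·5^0 + 4·5^1
  c_6 = 1 = 1·5^0
  c_7 = 5 = 0·5^0 + 1·5^1
Factor λ_0 = (3, 3, 3, 2, 1, 1, 0)
Factor λ_1 = (0, 0, 0, 4, 4, 0, 1)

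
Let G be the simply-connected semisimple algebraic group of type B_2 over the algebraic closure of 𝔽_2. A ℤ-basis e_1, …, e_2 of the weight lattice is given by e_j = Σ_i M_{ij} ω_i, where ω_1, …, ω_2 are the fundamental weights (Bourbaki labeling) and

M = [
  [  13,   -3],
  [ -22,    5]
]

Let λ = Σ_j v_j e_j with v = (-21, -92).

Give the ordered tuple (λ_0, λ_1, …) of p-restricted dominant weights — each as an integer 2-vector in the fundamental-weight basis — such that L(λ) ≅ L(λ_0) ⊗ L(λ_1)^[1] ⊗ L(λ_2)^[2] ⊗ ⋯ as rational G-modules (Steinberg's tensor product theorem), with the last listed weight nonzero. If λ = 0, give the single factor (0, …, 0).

In the fundamental-weight basis, λ has coordinates c = M·v (v = (-21, -92)):
  c_1 = (13)·(-21) + (-3)·(-92) = 3
  c_2 = (-22)·(-21) + (5)·(-92) = 2
Base-2 expansion of each c_i:
  c_1 = 3 = 1·2^0 + 1·2^1
  c_2 = 2 = 0·2^0 + 1·2^1
p-restricted factor λ_0 = (1, 0)
p-restricted factor λ_1 = (1, 1)

((1, 0), (1, 1))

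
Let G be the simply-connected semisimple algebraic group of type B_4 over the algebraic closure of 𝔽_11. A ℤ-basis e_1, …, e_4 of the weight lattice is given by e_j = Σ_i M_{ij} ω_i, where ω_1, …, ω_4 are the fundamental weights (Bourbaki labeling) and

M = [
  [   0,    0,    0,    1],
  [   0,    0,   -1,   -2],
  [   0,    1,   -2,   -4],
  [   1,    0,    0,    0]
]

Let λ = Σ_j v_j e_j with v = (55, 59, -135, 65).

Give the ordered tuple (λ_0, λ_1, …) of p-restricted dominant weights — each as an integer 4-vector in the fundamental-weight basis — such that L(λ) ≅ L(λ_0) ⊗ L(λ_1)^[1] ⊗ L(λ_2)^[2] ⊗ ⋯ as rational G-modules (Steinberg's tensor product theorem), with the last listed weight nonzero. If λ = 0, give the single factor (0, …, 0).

((10, 5, 3, 0), (5, 0, 6, 5))

Change of basis e → ω: c = M·v where v = (55, 59, -135, 65):
  c_1 = (0)·(55) + (0)·(59) + (0)·(-135) + (1)·(65) = 65
  c_2 = (0)·(55) + (0)·(59) + (-1)·(-135) + (-2)·(65) = 5
  c_3 = (0)·(55) + (1)·(59) + (-2)·(-135) + (-4)·(65) = 69
  c_4 = (1)·(55) + (0)·(59) + (0)·(-135) + (0)·(65) = 55
Expand coordinatewise in base 11:
  c_1 = 65 = 10·11^0 + 5·11^1
  c_2 = 5 = 5·11^0
  c_3 = 69 = 3·11^0 + 6·11^1
  c_4 = 55 = 0·11^0 + 5·11^1
λ_0 = (10, 5, 3, 0)
λ_1 = (5, 0, 6, 5)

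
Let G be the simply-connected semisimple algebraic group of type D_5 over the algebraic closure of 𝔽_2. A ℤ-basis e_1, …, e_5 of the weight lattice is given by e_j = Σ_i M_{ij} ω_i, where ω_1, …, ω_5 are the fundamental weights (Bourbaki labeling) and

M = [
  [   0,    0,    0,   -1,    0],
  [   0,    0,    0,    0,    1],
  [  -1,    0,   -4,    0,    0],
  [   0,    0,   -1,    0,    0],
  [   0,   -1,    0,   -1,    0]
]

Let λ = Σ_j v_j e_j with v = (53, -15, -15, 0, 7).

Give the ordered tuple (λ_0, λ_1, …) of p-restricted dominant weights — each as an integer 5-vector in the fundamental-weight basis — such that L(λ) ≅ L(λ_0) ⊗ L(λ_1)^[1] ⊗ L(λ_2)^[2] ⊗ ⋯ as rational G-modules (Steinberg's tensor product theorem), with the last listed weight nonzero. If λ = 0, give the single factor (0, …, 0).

((0, 1, 1, 1, 1), (0, 1, 1, 1, 1), (0, 1, 1, 1, 1), (0, 0, 0, 1, 1))

Change of basis e → ω: c = M·v where v = (53, -15, -15, 0, 7):
  c_1 = 0·53 + (0)·(-15) + (0)·(-15) + (-1)·(0) + 0·7 = 0
  c_2 = 0·53 + (0)·(-15) + (0)·(-15) + 0·0 + 1·7 = 7
  c_3 = (-1)·(53) + (0)·(-15) + (-4)·(-15) + 0·0 + 0·7 = 7
  c_4 = 0·53 + (0)·(-15) + (-1)·(-15) + 0·0 + 0·7 = 15
  c_5 = 0·53 + (-1)·(-15) + (0)·(-15) + (-1)·(0) + 0·7 = 15
Expand coordinatewise in base 2:
  c_1 = 0
  c_2 = 7 = 1·2^0 + 1·2^1 + 1·2^2
  c_3 = 7 = 1·2^0 + 1·2^1 + 1·2^2
  c_4 = 15 = 1·2^0 + 1·2^1 + 1·2^2 + 1·2^3
  c_5 = 15 = 1·2^0 + 1·2^1 + 1·2^2 + 1·2^3
Factor λ_0 = (0, 1, 1, 1, 1)
Factor λ_1 = (0, 1, 1, 1, 1)
Factor λ_2 = (0, 1, 1, 1, 1)
Factor λ_3 = (0, 0, 0, 1, 1)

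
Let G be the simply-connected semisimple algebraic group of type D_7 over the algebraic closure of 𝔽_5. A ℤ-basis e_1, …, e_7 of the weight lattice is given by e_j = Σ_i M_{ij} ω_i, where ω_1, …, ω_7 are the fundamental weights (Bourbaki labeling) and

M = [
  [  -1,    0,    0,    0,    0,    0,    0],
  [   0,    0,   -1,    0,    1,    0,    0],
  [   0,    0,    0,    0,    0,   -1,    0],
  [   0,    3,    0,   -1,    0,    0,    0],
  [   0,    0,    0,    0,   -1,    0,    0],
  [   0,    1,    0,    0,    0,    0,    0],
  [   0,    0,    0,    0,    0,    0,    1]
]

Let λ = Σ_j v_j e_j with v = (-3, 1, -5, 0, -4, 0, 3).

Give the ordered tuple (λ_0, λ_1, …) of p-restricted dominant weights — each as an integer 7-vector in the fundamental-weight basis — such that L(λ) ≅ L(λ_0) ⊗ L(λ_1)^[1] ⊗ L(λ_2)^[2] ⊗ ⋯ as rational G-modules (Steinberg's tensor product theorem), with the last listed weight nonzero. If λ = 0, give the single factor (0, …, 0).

Compute c_i = Σ_j M_{ij} v_j with v = (-3, 1, -5, 0, -4, 0, 3):
  c_1 = (-1)·(-3) + 0·1 + (0)·(-5) + 0·0 + (0)·(-4) + 0·0 + 0·3 = 3
  c_2 = (0)·(-3) + 0·1 + (-1)·(-5) + 0·0 + (1)·(-4) + 0·0 + 0·3 = 1
  c_3 = (0)·(-3) + 0·1 + (0)·(-5) + 0·0 + (0)·(-4) + (-1)·(0) + 0·3 = 0
  c_4 = (0)·(-3) + 3·1 + (0)·(-5) + (-1)·(0) + (0)·(-4) + 0·0 + 0·3 = 3
  c_5 = (0)·(-3) + 0·1 + (0)·(-5) + 0·0 + (-1)·(-4) + 0·0 + 0·3 = 4
  c_6 = (0)·(-3) + 1·1 + (0)·(-5) + 0·0 + (0)·(-4) + 0·0 + 0·3 = 1
  c_7 = (0)·(-3) + 0·1 + (0)·(-5) + 0·0 + (0)·(-4) + 0·0 + 1·3 = 3
Base-5 expansion of each c_i:
  c_1 = 3 = 3·5^0
  c_2 = 1 = 1·5^0
  c_3 = 0
  c_4 = 3 = 3·5^0
  c_5 = 4 = 4·5^0
  c_6 = 1 = 1·5^0
  c_7 = 3 = 3·5^0
λ_0 = (3, 1, 0, 3, 4, 1, 3)

((3, 1, 0, 3, 4, 1, 3),)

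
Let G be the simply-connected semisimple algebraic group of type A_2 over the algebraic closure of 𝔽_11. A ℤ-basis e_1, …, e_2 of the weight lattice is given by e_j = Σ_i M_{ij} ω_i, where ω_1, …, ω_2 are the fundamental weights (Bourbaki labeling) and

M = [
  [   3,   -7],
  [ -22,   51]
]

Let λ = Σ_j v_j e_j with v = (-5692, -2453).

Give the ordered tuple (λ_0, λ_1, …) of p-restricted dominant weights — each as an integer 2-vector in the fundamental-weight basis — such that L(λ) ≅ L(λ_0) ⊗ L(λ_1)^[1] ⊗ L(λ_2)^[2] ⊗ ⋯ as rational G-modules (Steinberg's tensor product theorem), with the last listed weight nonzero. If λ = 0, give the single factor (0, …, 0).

In the fundamental-weight basis, λ has coordinates c = M·v (v = (-5692, -2453)):
  c_1 = 3*-5692 + -7*-2453 = 95
  c_2 = -22*-5692 + 51*-2453 = 121
Expand coordinatewise in base 11:
  c_1 = 95 = 7·11^0 + 8·11^1
  c_2 = 121 = 0·11^0 + 0·11^1 + 1·11^2
Factor λ_0 = (7, 0)
Factor λ_1 = (8, 0)
Factor λ_2 = (0, 1)

((7, 0), (8, 0), (0, 1))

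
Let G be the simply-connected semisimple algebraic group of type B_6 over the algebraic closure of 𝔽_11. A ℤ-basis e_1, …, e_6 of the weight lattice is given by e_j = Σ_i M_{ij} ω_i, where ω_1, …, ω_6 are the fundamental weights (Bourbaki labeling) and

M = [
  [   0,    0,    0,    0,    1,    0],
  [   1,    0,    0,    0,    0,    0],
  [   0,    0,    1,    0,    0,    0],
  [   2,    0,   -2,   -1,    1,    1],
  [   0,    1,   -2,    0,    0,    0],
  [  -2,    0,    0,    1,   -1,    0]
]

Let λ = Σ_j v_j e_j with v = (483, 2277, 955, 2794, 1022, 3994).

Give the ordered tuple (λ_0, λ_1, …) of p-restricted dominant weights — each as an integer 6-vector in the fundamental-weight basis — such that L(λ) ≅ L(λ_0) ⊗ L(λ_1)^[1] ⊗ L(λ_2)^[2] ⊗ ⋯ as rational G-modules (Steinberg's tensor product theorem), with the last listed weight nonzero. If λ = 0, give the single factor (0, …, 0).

Converting to the ω-basis (c_i = row i of M dotted with v = (483, 2277, 955, 2794, 1022, 3994)):
  c_1 = 0*483 + 0*2277 + 0*955 + 0*2794 + 1*1022 + 0*3994 = 1022
  c_2 = 1*483 + 0*2277 + 0*955 + 0*2794 + 0*1022 + 0*3994 = 483
  c_3 = 0*483 + 0*2277 + 1*955 + 0*2794 + 0*1022 + 0*3994 = 955
  c_4 = 2*483 + 0*2277 + -2*955 + -1*2794 + 1*1022 + 1*3994 = 1278
  c_5 = 0*483 + 1*2277 + -2*955 + 0*2794 + 0*1022 + 0*3994 = 367
  c_6 = -2*483 + 0*2277 + 0*955 + 1*2794 + -1*1022 + 0*3994 = 806
p = 11; digits c_i = Σ_j d_{ij}·11^j, 0 ≤ d_{ij} < 11:
  c_1 = 1022 = 10·11^0 + 4·11^1 + 8·11^2
  c_2 = 483 = 10·11^0 + 10·11^1 + 3·11^2
  c_3 = 955 = 9·11^0 + 9·11^1 + 7·11^2
  c_4 = 1278 = 2·11^0 + 6·11^1 + 10·11^2
  c_5 = 367 = 4·11^0 + 0·11^1 + 3·11^2
  c_6 = 806 = 3·11^0 + 7·11^1 + 6·11^2
p-restricted factor λ_0 = (10, 10, 9, 2, 4, 3)
p-restricted factor λ_1 = (4, 10, 9, 6, 0, 7)
p-restricted factor λ_2 = (8, 3, 7, 10, 3, 6)

((10, 10, 9, 2, 4, 3), (4, 10, 9, 6, 0, 7), (8, 3, 7, 10, 3, 6))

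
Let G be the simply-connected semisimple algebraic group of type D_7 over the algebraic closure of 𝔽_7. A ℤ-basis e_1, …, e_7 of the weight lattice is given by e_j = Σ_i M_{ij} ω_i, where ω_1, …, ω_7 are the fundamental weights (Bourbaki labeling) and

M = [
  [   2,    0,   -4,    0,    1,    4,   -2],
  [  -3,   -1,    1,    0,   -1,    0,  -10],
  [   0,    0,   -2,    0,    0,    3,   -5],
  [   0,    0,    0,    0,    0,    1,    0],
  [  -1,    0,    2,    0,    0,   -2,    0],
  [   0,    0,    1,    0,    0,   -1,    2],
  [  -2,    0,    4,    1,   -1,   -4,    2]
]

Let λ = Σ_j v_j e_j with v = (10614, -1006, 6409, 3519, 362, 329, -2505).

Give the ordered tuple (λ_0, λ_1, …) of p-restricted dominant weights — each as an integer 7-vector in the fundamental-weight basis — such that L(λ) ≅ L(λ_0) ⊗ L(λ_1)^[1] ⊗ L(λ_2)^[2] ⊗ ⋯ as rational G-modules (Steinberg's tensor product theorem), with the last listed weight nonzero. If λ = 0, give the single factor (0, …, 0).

((5, 2, 1, 0, 6, 6, 0), (3, 2, 1, 5, 3, 5, 2), (4, 5, 0, 6, 3, 0, 4), (6, 0, 2, 0, 4, 3, 3))

In the fundamental-weight basis, λ has coordinates c = M·v (v = (10614, -1006, 6409, 3519, 362, 329, -2505)):
  c_1 = 2*10614 + 0*-1006 + -4*6409 + 0*3519 + 1*362 + 4*329 + -2*-2505 = 2280
  c_2 = -3*10614 + -1*-1006 + 1*6409 + 0*3519 + -1*362 + 0*329 + -10*-2505 = 261
  c_3 = 0*10614 + 0*-1006 + -2*6409 + 0*3519 + 0*362 + 3*329 + -5*-2505 = 694
  c_4 = 0*10614 + 0*-1006 + 0*6409 + 0*3519 + 0*362 + 1*329 + 0*-2505 = 329
  c_5 = -1*10614 + 0*-1006 + 2*6409 + 0*3519 + 0*362 + -2*329 + 0*-2505 = 1546
  c_6 = 0*10614 + 0*-1006 + 1*6409 + 0*3519 + 0*362 + -1*329 + 2*-2505 = 1070
  c_7 = -2*10614 + 0*-1006 + 4*6409 + 1*3519 + -1*362 + -4*329 + 2*-2505 = 1239
p = 7; digits c_i = Σ_j d_{ij}·7^j, 0 ≤ d_{ij} < 7:
  c_1 = 2280 = 5·7^0 + 3·7^1 + 4·7^2 + 6·7^3
  c_2 = 261 = 2·7^0 + 2·7^1 + 5·7^2
  c_3 = 694 = 1·7^0 + 1·7^1 + 0·7^2 + 2·7^3
  c_4 = 329 = 0·7^0 + 5·7^1 + 6·7^2
  c_5 = 1546 = 6·7^0 + 3·7^1 + 3·7^2 + 4·7^3
  c_6 = 1070 = 6·7^0 + 5·7^1 + 0·7^2 + 3·7^3
  c_7 = 1239 = 0·7^0 + 2·7^1 + 4·7^2 + 3·7^3
p-restricted factor λ_0 = (5, 2, 1, 0, 6, 6, 0)
p-restricted factor λ_1 = (3, 2, 1, 5, 3, 5, 2)
p-restricted factor λ_2 = (4, 5, 0, 6, 3, 0, 4)
p-restricted factor λ_3 = (6, 0, 2, 0, 4, 3, 3)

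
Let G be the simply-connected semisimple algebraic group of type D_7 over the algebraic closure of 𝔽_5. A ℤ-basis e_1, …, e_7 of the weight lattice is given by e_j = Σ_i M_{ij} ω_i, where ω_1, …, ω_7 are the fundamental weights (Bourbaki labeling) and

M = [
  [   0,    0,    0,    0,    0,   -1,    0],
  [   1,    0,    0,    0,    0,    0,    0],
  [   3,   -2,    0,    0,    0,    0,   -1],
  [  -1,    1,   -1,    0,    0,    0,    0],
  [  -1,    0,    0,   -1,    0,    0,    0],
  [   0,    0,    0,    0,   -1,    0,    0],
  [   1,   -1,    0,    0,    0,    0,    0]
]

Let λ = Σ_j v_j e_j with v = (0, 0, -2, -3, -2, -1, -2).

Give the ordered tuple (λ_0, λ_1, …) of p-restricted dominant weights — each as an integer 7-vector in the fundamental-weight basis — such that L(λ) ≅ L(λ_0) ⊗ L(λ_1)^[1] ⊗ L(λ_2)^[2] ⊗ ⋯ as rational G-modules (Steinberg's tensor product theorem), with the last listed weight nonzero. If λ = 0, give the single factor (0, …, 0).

Converting to the ω-basis (c_i = row i of M dotted with v = (0, 0, -2, -3, -2, -1, -2)):
  c_1 = 0*0 + 0*0 + 0*-2 + 0*-3 + 0*-2 + -1*-1 + 0*-2 = 1
  c_2 = 1*0 + 0*0 + 0*-2 + 0*-3 + 0*-2 + 0*-1 + 0*-2 = 0
  c_3 = 3*0 + -2*0 + 0*-2 + 0*-3 + 0*-2 + 0*-1 + -1*-2 = 2
  c_4 = -1*0 + 1*0 + -1*-2 + 0*-3 + 0*-2 + 0*-1 + 0*-2 = 2
  c_5 = -1*0 + 0*0 + 0*-2 + -1*-3 + 0*-2 + 0*-1 + 0*-2 = 3
  c_6 = 0*0 + 0*0 + 0*-2 + 0*-3 + -1*-2 + 0*-1 + 0*-2 = 2
  c_7 = 1*0 + -1*0 + 0*-2 + 0*-3 + 0*-2 + 0*-1 + 0*-2 = 0
Expand coordinatewise in base 5:
  c_1 = 1 = 1·5^0
  c_2 = 0
  c_3 = 2 = 2·5^0
  c_4 = 2 = 2·5^0
  c_5 = 3 = 3·5^0
  c_6 = 2 = 2·5^0
  c_7 = 0
p-restricted factor λ_0 = (1, 0, 2, 2, 3, 2, 0)

((1, 0, 2, 2, 3, 2, 0),)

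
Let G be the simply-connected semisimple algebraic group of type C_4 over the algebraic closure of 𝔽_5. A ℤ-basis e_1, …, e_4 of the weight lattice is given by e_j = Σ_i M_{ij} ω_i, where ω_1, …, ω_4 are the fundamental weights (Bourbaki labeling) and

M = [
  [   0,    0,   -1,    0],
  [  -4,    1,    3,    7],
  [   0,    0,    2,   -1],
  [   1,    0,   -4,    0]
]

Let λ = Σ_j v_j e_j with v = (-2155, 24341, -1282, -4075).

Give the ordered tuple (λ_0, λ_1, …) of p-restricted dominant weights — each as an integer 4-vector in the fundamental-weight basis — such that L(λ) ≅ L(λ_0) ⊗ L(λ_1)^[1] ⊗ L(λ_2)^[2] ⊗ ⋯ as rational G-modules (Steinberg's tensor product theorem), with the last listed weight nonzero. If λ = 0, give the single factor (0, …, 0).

In the fundamental-weight basis, λ has coordinates c = M·v (v = (-2155, 24341, -1282, -4075)):
  c_1 = (0)·(-2155) + (0)·(24341) + (-1)·(-1282) + (0)·(-4075) = 1282
  c_2 = (-4)·(-2155) + (1)·(24341) + (3)·(-1282) + (7)·(-4075) = 590
  c_3 = (0)·(-2155) + (0)·(24341) + (2)·(-1282) + (-1)·(-4075) = 1511
  c_4 = (1)·(-2155) + (0)·(24341) + (-4)·(-1282) + (0)·(-4075) = 2973
p = 5; digits c_i = Σ_j d_{ij}·5^j, 0 ≤ d_{ij} < 5:
  c_1 = 1282 = 2·5^0 + 1·5^1 + 1·5^2 + 0·5^3 + 2·5^4
  c_2 = 590 = 0·5^0 + 3·5^1 + 3·5^2 + 4·5^3
  c_3 = 1511 = 1·5^0 + 2·5^1 + 0·5^2 + 2·5^3 + 2·5^4
  c_4 = 2973 = 3·5^0 + 4·5^1 + 3·5^2 + 3·5^3 + 4·5^4
p-restricted factor λ_0 = (2, 0, 1, 3)
p-restricted factor λ_1 = (1, 3, 2, 4)
p-restricted factor λ_2 = (1, 3, 0, 3)
p-restricted factor λ_3 = (0, 4, 2, 3)
p-restricted factor λ_4 = (2, 0, 2, 4)

((2, 0, 1, 3), (1, 3, 2, 4), (1, 3, 0, 3), (0, 4, 2, 3), (2, 0, 2, 4))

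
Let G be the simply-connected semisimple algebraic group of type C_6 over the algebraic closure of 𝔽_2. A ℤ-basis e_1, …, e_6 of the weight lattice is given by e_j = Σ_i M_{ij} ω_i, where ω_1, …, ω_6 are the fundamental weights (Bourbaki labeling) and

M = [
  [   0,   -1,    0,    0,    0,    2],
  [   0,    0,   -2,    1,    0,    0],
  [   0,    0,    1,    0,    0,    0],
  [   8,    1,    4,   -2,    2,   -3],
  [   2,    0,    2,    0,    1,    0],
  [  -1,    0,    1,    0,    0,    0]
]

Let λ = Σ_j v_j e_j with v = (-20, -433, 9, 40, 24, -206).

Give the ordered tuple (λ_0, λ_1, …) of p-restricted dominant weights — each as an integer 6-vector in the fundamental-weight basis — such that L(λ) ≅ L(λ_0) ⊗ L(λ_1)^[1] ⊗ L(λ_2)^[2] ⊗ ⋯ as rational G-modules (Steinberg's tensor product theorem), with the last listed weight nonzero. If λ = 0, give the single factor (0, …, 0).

((1, 0, 1, 1, 0, 1), (0, 1, 0, 0, 1, 0), (1, 1, 0, 1, 0, 1), (0, 0, 1, 1, 0, 1), (1, 1, 0, 1, 0, 1))

In the fundamental-weight basis, λ has coordinates c = M·v (v = (-20, -433, 9, 40, 24, -206)):
  c_1 = (0)·(-20) + (-1)·(-433) + 0·9 + 0·40 + 0·24 + (2)·(-206) = 21
  c_2 = (0)·(-20) + (0)·(-433) + (-2)·(9) + 1·40 + 0·24 + (0)·(-206) = 22
  c_3 = (0)·(-20) + (0)·(-433) + 1·9 + 0·40 + 0·24 + (0)·(-206) = 9
  c_4 = (8)·(-20) + (1)·(-433) + 4·9 + (-2)·(40) + 2·24 + (-3)·(-206) = 29
  c_5 = (2)·(-20) + (0)·(-433) + 2·9 + 0·40 + 1·24 + (0)·(-206) = 2
  c_6 = (-1)·(-20) + (0)·(-433) + 1·9 + 0·40 + 0·24 + (0)·(-206) = 29
Expand coordinatewise in base 2:
  c_1 = 21 = 1·2^0 + 0·2^1 + 1·2^2 + 0·2^3 + 1·2^4
  c_2 = 22 = 0·2^0 + 1·2^1 + 1·2^2 + 0·2^3 + 1·2^4
  c_3 = 9 = 1·2^0 + 0·2^1 + 0·2^2 + 1·2^3
  c_4 = 29 = 1·2^0 + 0·2^1 + 1·2^2 + 1·2^3 + 1·2^4
  c_5 = 2 = 0·2^0 + 1·2^1
  c_6 = 29 = 1·2^0 + 0·2^1 + 1·2^2 + 1·2^3 + 1·2^4
Factor λ_0 = (1, 0, 1, 1, 0, 1)
Factor λ_1 = (0, 1, 0, 0, 1, 0)
Factor λ_2 = (1, 1, 0, 1, 0, 1)
Factor λ_3 = (0, 0, 1, 1, 0, 1)
Factor λ_4 = (1, 1, 0, 1, 0, 1)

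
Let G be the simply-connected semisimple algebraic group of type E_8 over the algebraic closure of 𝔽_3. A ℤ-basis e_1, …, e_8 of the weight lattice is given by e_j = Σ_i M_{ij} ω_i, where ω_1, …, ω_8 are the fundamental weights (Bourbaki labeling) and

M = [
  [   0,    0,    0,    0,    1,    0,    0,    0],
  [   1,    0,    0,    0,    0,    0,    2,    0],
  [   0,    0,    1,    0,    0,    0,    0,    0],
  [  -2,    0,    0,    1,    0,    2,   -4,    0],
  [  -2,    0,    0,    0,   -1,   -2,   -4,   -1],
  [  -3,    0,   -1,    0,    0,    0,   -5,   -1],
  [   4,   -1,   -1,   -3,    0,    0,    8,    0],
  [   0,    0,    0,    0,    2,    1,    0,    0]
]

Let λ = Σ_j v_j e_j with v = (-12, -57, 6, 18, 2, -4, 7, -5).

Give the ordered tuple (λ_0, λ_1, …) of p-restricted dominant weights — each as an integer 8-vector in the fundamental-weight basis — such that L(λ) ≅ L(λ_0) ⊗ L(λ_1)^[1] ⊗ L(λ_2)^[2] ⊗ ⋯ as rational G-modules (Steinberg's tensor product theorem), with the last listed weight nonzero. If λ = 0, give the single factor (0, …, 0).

((2, 2, 0, 0, 1, 0, 2, 0), (0, 0, 2, 2, 2, 0, 1, 0))

Change of basis e → ω: c = M·v where v = (-12, -57, 6, 18, 2, -4, 7, -5):
  c_1 = 0*-12 + 0*-57 + 0*6 + 0*18 + 1*2 + 0*-4 + 0*7 + 0*-5 = 2
  c_2 = 1*-12 + 0*-57 + 0*6 + 0*18 + 0*2 + 0*-4 + 2*7 + 0*-5 = 2
  c_3 = 0*-12 + 0*-57 + 1*6 + 0*18 + 0*2 + 0*-4 + 0*7 + 0*-5 = 6
  c_4 = -2*-12 + 0*-57 + 0*6 + 1*18 + 0*2 + 2*-4 + -4*7 + 0*-5 = 6
  c_5 = -2*-12 + 0*-57 + 0*6 + 0*18 + -1*2 + -2*-4 + -4*7 + -1*-5 = 7
  c_6 = -3*-12 + 0*-57 + -1*6 + 0*18 + 0*2 + 0*-4 + -5*7 + -1*-5 = 0
  c_7 = 4*-12 + -1*-57 + -1*6 + -3*18 + 0*2 + 0*-4 + 8*7 + 0*-5 = 5
  c_8 = 0*-12 + 0*-57 + 0*6 + 0*18 + 2*2 + 1*-4 + 0*7 + 0*-5 = 0
Writing each c_i in base p = 3:
  c_1 = 2 = 2·3^0
  c_2 = 2 = 2·3^0
  c_3 = 6 = 0·3^0 + 2·3^1
  c_4 = 6 = 0·3^0 + 2·3^1
  c_5 = 7 = 1·3^0 + 2·3^1
  c_6 = 0
  c_7 = 5 = 2·3^0 + 1·3^1
  c_8 = 0
λ_0 = (2, 2, 0, 0, 1, 0, 2, 0)
λ_1 = (0, 0, 2, 2, 2, 0, 1, 0)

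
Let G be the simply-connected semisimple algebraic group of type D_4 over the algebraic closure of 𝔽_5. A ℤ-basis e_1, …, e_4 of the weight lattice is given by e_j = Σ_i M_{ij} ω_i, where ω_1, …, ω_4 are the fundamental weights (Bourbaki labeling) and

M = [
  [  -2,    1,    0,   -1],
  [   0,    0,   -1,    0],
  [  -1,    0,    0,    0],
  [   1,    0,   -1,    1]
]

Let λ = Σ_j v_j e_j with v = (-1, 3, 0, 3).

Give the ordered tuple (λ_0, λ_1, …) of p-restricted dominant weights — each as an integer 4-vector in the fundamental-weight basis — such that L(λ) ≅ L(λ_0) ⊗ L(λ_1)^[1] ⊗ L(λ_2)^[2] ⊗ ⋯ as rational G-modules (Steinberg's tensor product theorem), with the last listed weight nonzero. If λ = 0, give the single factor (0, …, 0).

In the fundamental-weight basis, λ has coordinates c = M·v (v = (-1, 3, 0, 3)):
  c_1 = (-2)·(-1) + 1·3 + 0·0 + (-1)·(3) = 2
  c_2 = (0)·(-1) + 0·3 + (-1)·(0) + 0·3 = 0
  c_3 = (-1)·(-1) + 0·3 + 0·0 + 0·3 = 1
  c_4 = (1)·(-1) + 0·3 + (-1)·(0) + 1·3 = 2
Writing each c_i in base p = 5:
  c_1 = 2 = 2·5^0
  c_2 = 0
  c_3 = 1 = 1·5^0
  c_4 = 2 = 2·5^0
p-restricted factor λ_0 = (2, 0, 1, 2)

((2, 0, 1, 2),)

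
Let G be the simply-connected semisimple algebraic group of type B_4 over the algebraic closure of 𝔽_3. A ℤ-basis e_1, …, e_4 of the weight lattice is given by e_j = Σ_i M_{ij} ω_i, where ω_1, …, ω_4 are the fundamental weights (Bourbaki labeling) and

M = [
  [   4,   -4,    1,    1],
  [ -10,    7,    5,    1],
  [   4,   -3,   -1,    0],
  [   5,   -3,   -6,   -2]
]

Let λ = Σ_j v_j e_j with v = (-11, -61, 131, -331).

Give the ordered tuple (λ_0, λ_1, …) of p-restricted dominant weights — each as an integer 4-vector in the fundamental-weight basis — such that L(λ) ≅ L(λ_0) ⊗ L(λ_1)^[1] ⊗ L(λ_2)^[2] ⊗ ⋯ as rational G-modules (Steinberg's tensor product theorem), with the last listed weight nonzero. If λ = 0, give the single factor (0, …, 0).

((0, 1, 2, 1), (0, 2, 2, 1))

Compute c_i = Σ_j M_{ij} v_j with v = (-11, -61, 131, -331):
  c_1 = (4)·(-11) + (-4)·(-61) + 1·131 + (1)·(-331) = 0
  c_2 = (-10)·(-11) + (7)·(-61) + 5·131 + (1)·(-331) = 7
  c_3 = (4)·(-11) + (-3)·(-61) + (-1)·(131) + (0)·(-331) = 8
  c_4 = (5)·(-11) + (-3)·(-61) + (-6)·(131) + (-2)·(-331) = 4
Base-3 expansion of each c_i:
  c_1 = 0
  c_2 = 7 = 1·3^0 + 2·3^1
  c_3 = 8 = 2·3^0 + 2·3^1
  c_4 = 4 = 1·3^0 + 1·3^1
λ_0 = (0, 1, 2, 1)
λ_1 = (0, 2, 2, 1)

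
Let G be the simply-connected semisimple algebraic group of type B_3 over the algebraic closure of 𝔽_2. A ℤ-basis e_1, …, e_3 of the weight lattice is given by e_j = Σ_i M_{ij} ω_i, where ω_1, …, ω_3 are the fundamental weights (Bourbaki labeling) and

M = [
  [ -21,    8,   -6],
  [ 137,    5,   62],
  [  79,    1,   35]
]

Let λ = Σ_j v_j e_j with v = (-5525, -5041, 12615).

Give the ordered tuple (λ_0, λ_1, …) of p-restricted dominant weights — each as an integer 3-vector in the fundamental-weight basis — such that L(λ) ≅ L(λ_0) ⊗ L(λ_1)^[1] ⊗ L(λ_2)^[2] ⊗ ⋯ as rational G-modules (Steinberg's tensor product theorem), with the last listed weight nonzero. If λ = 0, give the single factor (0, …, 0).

((1, 0, 1), (1, 0, 0), (1, 0, 0), (0, 0, 1))

ω-coordinates c = M·v, v = (-5525, -5041, 12615):
  c_1 = -21*-5525 + 8*-5041 + -6*12615 = 7
  c_2 = 137*-5525 + 5*-5041 + 62*12615 = 0
  c_3 = 79*-5525 + 1*-5041 + 35*12615 = 9
Expand coordinatewise in base 2:
  c_1 = 7 = 1·2^0 + 1·2^1 + 1·2^2
  c_2 = 0
  c_3 = 9 = 1·2^0 + 0·2^1 + 0·2^2 + 1·2^3
p-restricted factor λ_0 = (1, 0, 1)
p-restricted factor λ_1 = (1, 0, 0)
p-restricted factor λ_2 = (1, 0, 0)
p-restricted factor λ_3 = (0, 0, 1)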